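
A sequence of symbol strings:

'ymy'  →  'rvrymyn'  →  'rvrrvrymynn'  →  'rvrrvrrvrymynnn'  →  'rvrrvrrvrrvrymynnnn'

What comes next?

rvrrvrrvrrvrrvrymynnnnn

s(k+1) = rvr·s(k)·n, so each term gains rvr as a prefix and n as a suffix.
One more step from rvrrvrrvrrvrymynnnn gives the answer.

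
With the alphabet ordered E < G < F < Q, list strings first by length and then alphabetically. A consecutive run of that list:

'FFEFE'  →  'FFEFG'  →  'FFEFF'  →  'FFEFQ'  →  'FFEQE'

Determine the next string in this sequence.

FFEQG

Treat FFEQE as a base-4 numeral over the given alphabet and add one, carrying through any trailing Q's.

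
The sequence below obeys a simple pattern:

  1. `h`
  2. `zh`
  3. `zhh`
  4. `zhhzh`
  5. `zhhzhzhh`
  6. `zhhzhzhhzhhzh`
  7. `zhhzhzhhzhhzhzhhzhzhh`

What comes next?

Each term (from the third on) is the previous term followed by the one before it: term 3 = zh·h = zhh.
Continuing: zhhzhzhhzhhzhzhhzhzhh · zhhzhzhhzhhzh gives term 8.

zhhzhzhhzhhzhzhhzhzhhzhhzhzhhzhhzh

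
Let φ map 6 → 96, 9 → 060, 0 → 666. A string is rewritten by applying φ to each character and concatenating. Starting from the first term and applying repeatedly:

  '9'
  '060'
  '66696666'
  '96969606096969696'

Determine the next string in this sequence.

0609606096060966669666606096060960609606096

Applying the rule to each of the 17 symbols of 96969606096969696 gives the pieces 060 96 060 96 060 96 666 96 666 060 96 060 96 060 96 060 96, which concatenate to the answer.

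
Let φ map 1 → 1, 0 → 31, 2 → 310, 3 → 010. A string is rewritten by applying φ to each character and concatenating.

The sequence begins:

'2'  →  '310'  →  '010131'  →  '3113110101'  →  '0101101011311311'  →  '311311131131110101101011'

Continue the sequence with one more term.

Applying the rule to each of the 24 symbols of 311311131131110101101011 gives the pieces 010 1 1 010 1 1 1 010 1 1 010 1 1 1 31 1 31 1 1 31 1 31 1 1, which concatenate to the answer.

010110101110101101011131131113113111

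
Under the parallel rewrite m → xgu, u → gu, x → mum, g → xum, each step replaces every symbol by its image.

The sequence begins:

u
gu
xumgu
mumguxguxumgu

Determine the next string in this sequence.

xguguxguxumgumumxumgumumguxguxumgu

Replace each of the 13 characters of mumguxguxumgu in place — xgu gu xgu xum gu mum xum gu mum gu xgu xum gu — and concatenate.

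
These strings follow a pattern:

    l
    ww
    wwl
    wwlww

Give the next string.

From term 3 onward, concatenate the last term with the second-to-last: ww·l = wwl, wwl·ww = wwlww, …
So term 5 is wwlww·wwl.

wwlwwwwl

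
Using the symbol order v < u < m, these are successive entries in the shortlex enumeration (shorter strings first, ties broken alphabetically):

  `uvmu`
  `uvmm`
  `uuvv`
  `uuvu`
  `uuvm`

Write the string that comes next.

uuuv

Treat uuvm as a base-3 numeral over the given alphabet and add one, carrying through any trailing m's.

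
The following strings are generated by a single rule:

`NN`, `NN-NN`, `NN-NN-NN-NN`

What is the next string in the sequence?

NN-NN-NN-NN-NN-NN-NN-NN

s(k+1) = s(k)·-·s(k) — each term doubles the last with '-' between the halves.
One more doubling of NN-NN-NN-NN gives the answer.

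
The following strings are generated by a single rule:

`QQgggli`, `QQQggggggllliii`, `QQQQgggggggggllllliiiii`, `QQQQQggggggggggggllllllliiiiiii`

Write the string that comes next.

The n-th term is n+1 Q's then 3n g's then 2n-1 l's then 2n-1 i's (n = 1, 2, …).
For the next term, n = 5, so the run lengths are 6, 15, 9, 9.

QQQQQQgggggggggggggggllllllllliiiiiiiii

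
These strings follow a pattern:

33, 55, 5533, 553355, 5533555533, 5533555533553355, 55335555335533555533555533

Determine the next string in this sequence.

This is a Fibonacci-style word recurrence s(k) = s(k−1)·s(k−2): e.g. 55·33 = 5533.
Continuing: 55335555335533555533555533 · 5533555533553355 gives term 8.

553355553355335555335555335533555533553355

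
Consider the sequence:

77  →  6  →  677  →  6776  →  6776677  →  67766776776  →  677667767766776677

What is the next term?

67766776776677667767766776776

Each term (from the third on) is the previous term followed by the one before it: term 3 = 6·77 = 677.
The next term joins 677667767766776677 and 67766776776.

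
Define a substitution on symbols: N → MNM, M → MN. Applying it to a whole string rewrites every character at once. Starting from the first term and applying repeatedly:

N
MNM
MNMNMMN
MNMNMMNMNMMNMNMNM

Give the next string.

φ(MNMNMMNMNMMNMNMNM) expands symbol-by-symbol to MN MNM MN MNM MN MN MNM MN MNM MN MN MNM MN MNM MN MNM MN; joining the 17 pieces gives the next term.

MNMNMMNMNMMNMNMNMMNMNMMNMNMNMMNMNMMNMNMMN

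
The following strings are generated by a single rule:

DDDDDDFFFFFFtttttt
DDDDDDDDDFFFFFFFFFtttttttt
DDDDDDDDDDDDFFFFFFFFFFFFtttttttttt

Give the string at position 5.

DDDDDDDDDDDDDDDDDDFFFFFFFFFFFFFFFFFFtttttttttttttt

Reading off run lengths: D runs 6, 9, 12; F runs 6, 9, 12; t runs 6, 8, 10 — each is linear in n, where the shown terms are n = 2, 3, 4.
For term 5, n = 6, so the run lengths are 18, 18, 14.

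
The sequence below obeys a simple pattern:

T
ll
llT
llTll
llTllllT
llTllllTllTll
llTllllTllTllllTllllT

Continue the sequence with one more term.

llTllllTllTllllTllllTllTllllTllTll

From term 3 onward, concatenate the last term with the second-to-last: ll·T = llT, llT·ll = llTll, …
Continuing: llTllllTllTllllTllllT · llTllllTllTll gives term 8.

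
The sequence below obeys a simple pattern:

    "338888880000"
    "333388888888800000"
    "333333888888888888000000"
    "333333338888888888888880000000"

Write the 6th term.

Term n consists of 2n 3's, followed by 3n+3 8's, followed by n+3 0's (n = 1, 2, …).
Setting n = 6 gives 12, 21, 9 characters in each block.

333333333333888888888888888888888000000000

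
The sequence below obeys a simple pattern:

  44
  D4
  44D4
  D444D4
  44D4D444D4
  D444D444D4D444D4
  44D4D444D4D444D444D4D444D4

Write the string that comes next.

This is a Fibonacci-style word recurrence s(k) = s(k−2)·s(k−1): e.g. 44·D4 = 44D4.
The next term joins D444D444D4D444D4 and 44D4D444D4D444D444D4D444D4.

D444D444D4D444D444D4D444D4D444D444D4D444D4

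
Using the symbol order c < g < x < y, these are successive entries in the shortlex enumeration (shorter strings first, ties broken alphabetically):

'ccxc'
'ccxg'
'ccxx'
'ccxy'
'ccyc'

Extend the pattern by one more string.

ccyg

The successor of ccyc increments the rightmost position that isn't already y and resets every position after it to c.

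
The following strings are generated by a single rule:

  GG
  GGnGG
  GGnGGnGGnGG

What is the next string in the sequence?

Every step duplicates the string with 'n' between the halves.
So the next term is two copies of GGnGGnGGnGG with 'n' between the halves.

GGnGGnGGnGGnGGnGGnGGnGG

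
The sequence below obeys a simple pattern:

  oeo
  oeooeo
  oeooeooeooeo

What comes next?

s(k+1) = s(k)·s(k) — each term doubles the last.
So the next term is two copies of oeooeooeooeo.

oeooeooeooeooeooeooeooeo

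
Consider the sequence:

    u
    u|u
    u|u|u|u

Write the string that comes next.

s(k+1) = s(k)·|·s(k) — each term doubles the last with '|' between the halves.
One more doubling of u|u|u|u gives the answer.

u|u|u|u|u|u|u|u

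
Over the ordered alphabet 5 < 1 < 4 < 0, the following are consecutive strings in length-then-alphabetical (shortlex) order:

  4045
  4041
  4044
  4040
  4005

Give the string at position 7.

4004

Advancing 2 positions from 4005 through 4005 → 4001 reaches term 7.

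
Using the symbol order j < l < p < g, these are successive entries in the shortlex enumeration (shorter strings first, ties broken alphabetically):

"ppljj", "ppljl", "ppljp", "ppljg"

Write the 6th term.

pplll

Advancing 2 positions from ppljg through ppljg → ppllj reaches term 6.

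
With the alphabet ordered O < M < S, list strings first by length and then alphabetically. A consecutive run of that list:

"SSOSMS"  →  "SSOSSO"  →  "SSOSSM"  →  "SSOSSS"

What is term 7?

SSMOOS

Stepping forward 3 times from SSOSSS: SSOSSS → SSMOOO → SSMOOM, then the target.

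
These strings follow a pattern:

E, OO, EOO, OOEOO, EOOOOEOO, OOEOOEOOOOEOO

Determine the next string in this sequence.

Each term (from the third on) is the two preceding terms concatenated in order: term 3 = E·OO = EOO.
The next term joins EOOOOEOO and OOEOOEOOOOEOO.

EOOOOEOOOOEOOEOOOOEOO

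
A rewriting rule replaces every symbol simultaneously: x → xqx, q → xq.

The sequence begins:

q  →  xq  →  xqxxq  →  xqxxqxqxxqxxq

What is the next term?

Replace each of the 13 characters of xqxxqxqxxqxxq in place — xqx xq xqx xqx xq xqx xq xqx xqx xq xqx xqx xq — and concatenate.

xqxxqxqxxqxxqxqxxqxqxxqxxqxqxxqxxq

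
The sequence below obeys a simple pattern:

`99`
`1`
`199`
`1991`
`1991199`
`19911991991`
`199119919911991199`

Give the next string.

19911991991199119919911991991

Each term (from the third on) is the previous term followed by the one before it: term 3 = 1·99 = 199.
So term 8 is 199119919911991199·19911991991.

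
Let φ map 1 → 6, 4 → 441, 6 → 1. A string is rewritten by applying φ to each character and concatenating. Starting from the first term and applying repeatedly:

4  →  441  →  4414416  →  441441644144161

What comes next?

4414416441441614414416441441616

Applying the rule to each of the 15 symbols of 441441644144161 gives the pieces 441 441 6 441 441 6 1 441 441 6 441 441 6 1 6, which concatenate to the answer.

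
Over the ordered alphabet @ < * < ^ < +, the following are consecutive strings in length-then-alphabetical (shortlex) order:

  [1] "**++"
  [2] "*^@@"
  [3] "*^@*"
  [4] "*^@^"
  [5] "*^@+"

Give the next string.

*^*@

The successor of *^@+ increments the rightmost position that isn't already + and resets every position after it to @.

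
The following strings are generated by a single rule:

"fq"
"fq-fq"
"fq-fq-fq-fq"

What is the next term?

fq-fq-fq-fq-fq-fq-fq-fq

s(k+1) = s(k)·-·s(k) — each term doubles the last with '-' between the halves.
One more doubling of fq-fq-fq-fq gives the answer.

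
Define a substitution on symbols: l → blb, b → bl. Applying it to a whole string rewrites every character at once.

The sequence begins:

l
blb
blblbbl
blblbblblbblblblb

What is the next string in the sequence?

Applying the rule to each of the 17 symbols of blblbblblbblblblb gives the pieces bl blb bl blb bl bl blb bl blb bl bl blb bl blb bl blb bl, which concatenate to the answer.

blblbblblbblblblbblblbblblblbblblbblblbbl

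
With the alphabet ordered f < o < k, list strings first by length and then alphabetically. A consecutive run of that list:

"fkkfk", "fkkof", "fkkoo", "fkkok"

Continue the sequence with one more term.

fkkkf

Treat fkkok as a base-3 numeral over the given alphabet and add one, carrying through any trailing k's.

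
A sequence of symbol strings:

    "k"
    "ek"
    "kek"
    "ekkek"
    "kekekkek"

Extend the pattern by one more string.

From term 3 onward, concatenate the second-to-last term with the last: k·ek = kek, ek·kek = ekkek, …
The next term joins ekkek and kekekkek.

ekkekkekekkek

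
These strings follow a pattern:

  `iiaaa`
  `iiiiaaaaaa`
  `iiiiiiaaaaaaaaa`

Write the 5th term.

The n-th term is 2n i's then 3n a's (n = 1, 2, …).
At n = 5 the blocks have lengths 10, 15.

iiiiiiiiiiaaaaaaaaaaaaaaa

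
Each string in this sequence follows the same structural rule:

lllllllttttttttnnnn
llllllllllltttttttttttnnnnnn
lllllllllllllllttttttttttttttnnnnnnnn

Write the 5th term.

Term n consists of 4n-1 l's, followed by 3n+2 t's, followed by 2n n's, where the shown terms are n = 2, 3, 4.
For term 5, n = 6, so the run lengths are 23, 20, 12.

lllllllllllllllllllllllttttttttttttttttttttnnnnnnnnnnnn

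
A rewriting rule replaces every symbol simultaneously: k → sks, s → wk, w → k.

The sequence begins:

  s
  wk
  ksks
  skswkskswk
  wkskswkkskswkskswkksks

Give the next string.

Applying the rule to each of the 22 symbols of wkskswkkskswkskswkksks gives the pieces k sks wk sks wk k sks sks wk sks wk k sks wk sks wk k sks sks wk sks wk, which concatenate to the answer.

kskswkskswkksksskswkskswkkskswkskswkksksskswkskswk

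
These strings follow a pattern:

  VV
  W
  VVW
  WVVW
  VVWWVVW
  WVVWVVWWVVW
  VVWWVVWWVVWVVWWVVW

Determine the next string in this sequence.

This is a Fibonacci-style word recurrence s(k) = s(k−2)·s(k−1): e.g. VV·W = VVW.
Continuing: WVVWVVWWVVW · VVWWVVWWVVWVVWWVVW gives term 8.

WVVWVVWWVVWVVWWVVWWVVWVVWWVVW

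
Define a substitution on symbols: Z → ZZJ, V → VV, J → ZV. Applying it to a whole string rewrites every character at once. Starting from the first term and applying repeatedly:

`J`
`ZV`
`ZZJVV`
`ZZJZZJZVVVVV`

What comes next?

Rewriting each symbol of ZZJZZJZVVVVV: Z→ZZJ, Z→ZZJ, J→ZV, Z→ZZJ, Z→ZZJ, J→ZV, Z→ZZJ, V→VV, V→VV, V→VV, V→VV, V→VV, which concatenates to ZZJ ZZJ ZV ZZJ ZZJ ZV ZZJ VV VV VV VV VV.

ZZJZZJZVZZJZZJZVZZJVVVVVVVVVV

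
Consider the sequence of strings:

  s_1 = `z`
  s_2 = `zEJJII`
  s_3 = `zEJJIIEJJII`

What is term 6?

zEJJIIEJJIIEJJIIEJJIIEJJII

The strings grow by a fixed suffix EJJII each time.
From zEJJIIEJJII, 3 further steps: zEJJIIEJJII → zEJJIIEJJIIEJJII → zEJJIIEJJIIEJJIIEJJII → (answer).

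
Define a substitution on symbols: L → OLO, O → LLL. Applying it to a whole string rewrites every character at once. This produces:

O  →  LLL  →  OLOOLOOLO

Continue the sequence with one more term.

Rewriting each symbol of OLOOLOOLO: O→LLL, L→OLO, O→LLL, O→LLL, L→OLO, O→LLL, O→LLL, L→OLO, O→LLL, which concatenates to LLL OLO LLL LLL OLO LLL LLL OLO LLL.

LLLOLOLLLLLLOLOLLLLLLOLOLLL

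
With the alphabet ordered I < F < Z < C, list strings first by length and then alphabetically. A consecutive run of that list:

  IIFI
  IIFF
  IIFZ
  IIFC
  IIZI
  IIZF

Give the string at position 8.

Advancing 2 positions from IIZF through IIZF → IIZZ reaches term 8.

IIZC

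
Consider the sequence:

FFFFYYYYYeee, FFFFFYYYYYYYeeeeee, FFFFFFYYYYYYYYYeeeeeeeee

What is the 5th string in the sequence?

Each string has the form F^{n+3} Y^{2n+3} e^{3n} (n = 1, 2, …).
Setting n = 5 gives 8, 13, 15 characters in each block.

FFFFFFFFYYYYYYYYYYYYYeeeeeeeeeeeeeee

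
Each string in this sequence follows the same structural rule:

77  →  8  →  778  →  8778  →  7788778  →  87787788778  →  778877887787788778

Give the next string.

This is a Fibonacci-style word recurrence s(k) = s(k−2)·s(k−1): e.g. 77·8 = 778.
Continuing: 87787788778 · 778877887787788778 gives term 8.

87787788778778877887787788778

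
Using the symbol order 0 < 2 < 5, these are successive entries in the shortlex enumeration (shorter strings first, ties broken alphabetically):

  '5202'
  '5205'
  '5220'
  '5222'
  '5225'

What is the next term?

The successor of 5225 increments the rightmost position that isn't already 5 and resets every position after it to 0.

5250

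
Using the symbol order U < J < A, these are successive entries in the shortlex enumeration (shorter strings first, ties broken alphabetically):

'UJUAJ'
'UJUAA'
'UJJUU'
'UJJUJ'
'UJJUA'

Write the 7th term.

UJJJJ

Advancing 2 positions from UJJUA through UJJUA → UJJJU reaches term 7.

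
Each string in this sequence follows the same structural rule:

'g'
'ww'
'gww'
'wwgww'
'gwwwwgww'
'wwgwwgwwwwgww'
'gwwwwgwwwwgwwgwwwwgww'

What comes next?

This is a Fibonacci-style word recurrence s(k) = s(k−2)·s(k−1): e.g. g·ww = gww.
Continuing: wwgwwgwwwwgww · gwwwwgwwwwgwwgwwwwgww gives term 8.

wwgwwgwwwwgwwgwwwwgwwwwgwwgwwwwgww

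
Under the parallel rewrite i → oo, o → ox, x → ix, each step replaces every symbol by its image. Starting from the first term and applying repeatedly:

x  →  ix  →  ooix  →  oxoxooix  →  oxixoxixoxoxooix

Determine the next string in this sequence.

oxixooixoxixooixoxixoxixoxoxooix

Replace each of the 16 characters of oxixoxixoxoxooix in place — ox ix oo ix ox ix oo ix ox ix ox ix ox ox oo ix — and concatenate.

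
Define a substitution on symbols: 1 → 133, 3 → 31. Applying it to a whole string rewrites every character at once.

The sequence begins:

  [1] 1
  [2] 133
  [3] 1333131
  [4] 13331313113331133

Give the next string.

Rewriting the 17 symbols of 13331313113331133 one by one yields 133 31 31 31 133 31 133 31 133 133 31 31 31 133 133 31 31; concatenated:

13331313113331133311331333131311331333131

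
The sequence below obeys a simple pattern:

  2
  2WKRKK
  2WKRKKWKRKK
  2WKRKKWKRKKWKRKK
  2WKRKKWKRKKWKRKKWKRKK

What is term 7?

Each term is the previous one with WKRKK appended.
From 2WKRKKWKRKKWKRKKWKRKK, 2 further steps: 2WKRKKWKRKKWKRKKWKRKK → 2WKRKKWKRKKWKRKKWKRKKWKRKK → (answer).

2WKRKKWKRKKWKRKKWKRKKWKRKKWKRKK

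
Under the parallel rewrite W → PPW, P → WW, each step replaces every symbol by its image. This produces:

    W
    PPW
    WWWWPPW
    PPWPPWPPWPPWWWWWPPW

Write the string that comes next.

Applying the rule to each of the 19 symbols of PPWPPWPPWPPWWWWWPPW gives the pieces WW WW PPW WW WW PPW WW WW PPW WW WW PPW PPW PPW PPW PPW WW WW PPW, which concatenate to the answer.

WWWWPPWWWWWPPWWWWWPPWWWWWPPWPPWPPWPPWPPWWWWWPPW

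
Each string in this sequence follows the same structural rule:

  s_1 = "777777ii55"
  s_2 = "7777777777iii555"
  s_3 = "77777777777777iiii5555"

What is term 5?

Each string has the form 7^{4n-2} i^{n} 5^{n}, where the shown terms are n = 2, 3, 4.
Setting n = 6 gives 22, 6, 6 characters in each block.

7777777777777777777777iiiiii555555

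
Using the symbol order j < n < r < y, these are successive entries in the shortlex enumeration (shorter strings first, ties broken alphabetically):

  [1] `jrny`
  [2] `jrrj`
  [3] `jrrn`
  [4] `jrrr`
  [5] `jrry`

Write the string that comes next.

jryj

The successor of jrry increments the rightmost position that isn't already y and resets every position after it to j.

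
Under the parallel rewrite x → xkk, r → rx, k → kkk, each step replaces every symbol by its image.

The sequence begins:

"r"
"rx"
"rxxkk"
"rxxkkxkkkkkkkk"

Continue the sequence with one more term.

rxxkkxkkkkkkkkxkkkkkkkkkkkkkkkkkkkkkkkkkk

Applying the rule to each of the 14 symbols of rxxkkxkkkkkkkk gives the pieces rx xkk xkk kkk kkk xkk kkk kkk kkk kkk kkk kkk kkk kkk, which concatenate to the answer.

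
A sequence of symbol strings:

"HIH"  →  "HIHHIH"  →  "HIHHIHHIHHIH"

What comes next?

HIHHIHHIHHIHHIHHIHHIHHIH

Each string is two copies of the previous one concatenated.
So the next term is two copies of HIHHIHHIHHIH.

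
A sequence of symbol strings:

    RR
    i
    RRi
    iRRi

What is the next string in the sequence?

Each term (from the third on) is the two preceding terms concatenated in order: term 3 = RR·i = RRi.
The next term joins RRi and iRRi.

RRiiRRi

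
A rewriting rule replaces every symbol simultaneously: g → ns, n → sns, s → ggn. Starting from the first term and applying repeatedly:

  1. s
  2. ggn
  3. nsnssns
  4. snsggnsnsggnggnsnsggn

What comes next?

ggnsnsggnnsnssnsggnsnsggnnsnssnsnsnssnsggnsnsggnnsnssns

Replace each of the 21 characters of snsggnsnsggnggnsnsggn in place — ggn sns ggn ns ns sns ggn sns ggn ns ns sns ns ns sns ggn sns ggn ns ns sns — and concatenate.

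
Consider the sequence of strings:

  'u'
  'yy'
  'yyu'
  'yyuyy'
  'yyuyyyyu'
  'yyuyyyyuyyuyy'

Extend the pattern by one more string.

Each term (from the third on) is the previous term followed by the one before it: term 3 = yy·u = yyu.
So term 7 is yyuyyyyuyyuyy·yyuyyyyu.

yyuyyyyuyyuyyyyuyyyyu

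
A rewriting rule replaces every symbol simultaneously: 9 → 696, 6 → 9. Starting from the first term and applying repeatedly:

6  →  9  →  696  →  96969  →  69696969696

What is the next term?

Expanding 69696969696: 6→9, 9→696, 6→9, 9→696, 6→9, 9→696, 6→9, 9→696, 6→9, 9→696, 6→9. Concatenated: 9 696 9 696 9 696 9 696 9 696 9.

969696969696969696969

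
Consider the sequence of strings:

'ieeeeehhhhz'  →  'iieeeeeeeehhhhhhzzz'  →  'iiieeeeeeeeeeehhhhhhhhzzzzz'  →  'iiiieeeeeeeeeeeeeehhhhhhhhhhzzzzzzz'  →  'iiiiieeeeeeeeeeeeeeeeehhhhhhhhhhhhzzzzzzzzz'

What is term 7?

iiiiiiieeeeeeeeeeeeeeeeeeeeeeehhhhhhhhhhhhhhhhzzzzzzzzzzzzz

Each string has the form i^{n} e^{3n+2} h^{2n+2} z^{2n-1} (n = 1, 2, …).
Setting n = 7 gives 7, 23, 16, 13 characters in each block.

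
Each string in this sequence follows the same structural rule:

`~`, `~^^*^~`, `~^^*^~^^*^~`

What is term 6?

~^^*^~^^*^~^^*^~^^*^~^^*^~

Every step adds ^^*^~ to the end: s(k+1) = s(k)·^^*^~.
From ~^^*^~^^*^~, 3 further steps: ~^^*^~^^*^~ → ~^^*^~^^*^~^^*^~ → ~^^*^~^^*^~^^*^~^^*^~ → (answer).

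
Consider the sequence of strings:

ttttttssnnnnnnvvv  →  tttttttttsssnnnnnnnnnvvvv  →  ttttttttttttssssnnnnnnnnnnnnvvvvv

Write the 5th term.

ttttttttttttttttttssssssnnnnnnnnnnnnnnnnnnvvvvvvv

Each string has the form t^{3n} s^{n} n^{3n} v^{n+1}, where the shown terms are n = 2, 3, 4.
At n = 6 the blocks have lengths 18, 6, 18, 7.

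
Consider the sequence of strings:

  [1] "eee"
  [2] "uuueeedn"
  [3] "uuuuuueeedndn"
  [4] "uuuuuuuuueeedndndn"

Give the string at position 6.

uuuuuuuuuuuuuuueeedndndndndn

Every step adds uuu to the front and dn to the end of the previous string.
From uuuuuuuuueeedndndn, 2 further steps: uuuuuuuuueeedndndn → uuuuuuuuuuuueeedndndndn → (answer).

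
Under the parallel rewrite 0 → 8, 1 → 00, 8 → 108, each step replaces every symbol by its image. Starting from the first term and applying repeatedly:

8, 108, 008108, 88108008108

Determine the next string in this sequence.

10810800810888108008108

Expanding 88108008108: 8→108, 8→108, 1→00, 0→8, 8→108, 0→8, 0→8, 8→108, 1→00, 0→8, 8→108. Concatenated: 108 108 00 8 108 8 8 108 00 8 108.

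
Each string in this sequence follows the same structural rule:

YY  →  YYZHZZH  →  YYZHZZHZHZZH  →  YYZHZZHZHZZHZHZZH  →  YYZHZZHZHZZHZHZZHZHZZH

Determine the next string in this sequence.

Each term is the previous one with ZHZZH appended.
Applying this once more to YYZHZZHZHZZHZHZZHZHZZH:

YYZHZZHZHZZHZHZZHZHZZHZHZZH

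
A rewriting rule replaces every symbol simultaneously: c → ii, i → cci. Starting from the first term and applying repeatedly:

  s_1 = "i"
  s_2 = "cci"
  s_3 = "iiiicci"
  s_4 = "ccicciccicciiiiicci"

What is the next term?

φ(ccicciccicciiiiicci) expands symbol-by-symbol to ii ii cci ii ii cci ii ii cci ii ii cci cci cci cci cci ii ii cci; joining the 19 pieces gives the next term.

iiiicciiiiicciiiiicciiiiicciccicciccicciiiiicci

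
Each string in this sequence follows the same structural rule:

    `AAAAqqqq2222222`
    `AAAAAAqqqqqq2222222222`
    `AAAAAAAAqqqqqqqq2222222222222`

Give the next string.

AAAAAAAAAAqqqqqqqqqq2222222222222222

Term n consists of 2n A's, followed by 2n q's, followed by 3n+1 2's, where the shown terms are n = 2, 3, 4.
Setting n = 5 gives 10, 10, 16 characters in each block.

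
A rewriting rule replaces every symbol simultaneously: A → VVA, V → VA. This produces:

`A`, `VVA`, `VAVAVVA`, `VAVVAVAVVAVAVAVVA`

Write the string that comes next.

Rewriting the 17 symbols of VAVVAVAVVAVAVAVVA one by one yields VA VVA VA VA VVA VA VVA VA VA VVA VA VVA VA VVA VA VA VVA; concatenated:

VAVVAVAVAVVAVAVVAVAVAVVAVAVVAVAVVAVAVAVVA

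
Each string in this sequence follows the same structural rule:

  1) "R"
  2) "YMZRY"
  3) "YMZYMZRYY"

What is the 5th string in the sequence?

Each term wraps the previous one in YMZ on the left and Y on the right.
From YMZYMZRYY, 2 further steps: YMZYMZRYY → YMZYMZYMZRYYY → (answer).

YMZYMZYMZYMZRYYYY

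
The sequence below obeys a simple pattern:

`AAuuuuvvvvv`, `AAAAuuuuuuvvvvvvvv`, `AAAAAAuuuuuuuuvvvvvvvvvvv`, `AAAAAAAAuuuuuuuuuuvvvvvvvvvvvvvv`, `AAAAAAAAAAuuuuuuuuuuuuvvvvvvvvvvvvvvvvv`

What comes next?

AAAAAAAAAAAAuuuuuuuuuuuuuuvvvvvvvvvvvvvvvvvvvv

Reading off run lengths: A runs 2, 4, 6, 8, 10; u runs 4, 6, 8, 10, 12; v runs 5, 8, 11, 14, 17 — each is linear in n (n = 1, 2, …).
For the next term, n = 6, so the run lengths are 12, 14, 20.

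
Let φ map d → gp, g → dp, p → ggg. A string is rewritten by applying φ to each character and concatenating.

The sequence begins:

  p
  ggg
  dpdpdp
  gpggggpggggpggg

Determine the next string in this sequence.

dpgggdpdpdpdpgggdpdpdpdpgggdpdpdp

Applying the rule to each of the 15 symbols of gpggggpggggpggg gives the pieces dp ggg dp dp dp dp ggg dp dp dp dp ggg dp dp dp, which concatenate to the answer.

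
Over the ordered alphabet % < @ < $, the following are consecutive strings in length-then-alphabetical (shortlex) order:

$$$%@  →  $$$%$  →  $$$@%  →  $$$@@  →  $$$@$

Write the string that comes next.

Find the rightmost character of $$$@$ below $, bump it to the next letter, and reset everything to its right to %.

$$$$%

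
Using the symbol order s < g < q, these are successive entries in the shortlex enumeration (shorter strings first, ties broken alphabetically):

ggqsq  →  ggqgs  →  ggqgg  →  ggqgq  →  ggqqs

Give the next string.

ggqqg

Find the rightmost character of ggqqs below q, bump it to the next letter, and reset everything to its right to s.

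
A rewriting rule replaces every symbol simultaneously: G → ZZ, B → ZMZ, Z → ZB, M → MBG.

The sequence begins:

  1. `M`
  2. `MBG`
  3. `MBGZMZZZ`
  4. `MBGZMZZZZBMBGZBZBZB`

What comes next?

MBGZMZZZZBMBGZBZBZBZBZMZMBGZMZZZZBZMZZBZMZZBZMZ

Applying the rule to each of the 19 symbols of MBGZMZZZZBMBGZBZBZB gives the pieces MBG ZMZ ZZ ZB MBG ZB ZB ZB ZB ZMZ MBG ZMZ ZZ ZB ZMZ ZB ZMZ ZB ZMZ, which concatenate to the answer.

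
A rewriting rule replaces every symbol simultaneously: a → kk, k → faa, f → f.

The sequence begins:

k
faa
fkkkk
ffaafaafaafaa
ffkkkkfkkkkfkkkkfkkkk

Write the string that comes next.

Rewriting the 21 symbols of ffkkkkfkkkkfkkkkfkkkk one by one yields f f faa faa faa faa f faa faa faa faa f faa faa faa faa f faa faa faa faa; concatenated:

fffaafaafaafaaffaafaafaafaaffaafaafaafaaffaafaafaafaa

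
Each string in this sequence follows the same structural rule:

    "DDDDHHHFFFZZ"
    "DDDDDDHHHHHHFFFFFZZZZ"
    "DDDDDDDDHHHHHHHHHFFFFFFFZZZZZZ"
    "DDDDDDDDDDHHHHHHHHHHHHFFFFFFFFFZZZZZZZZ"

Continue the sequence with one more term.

DDDDDDDDDDDDHHHHHHHHHHHHHHHFFFFFFFFFFFZZZZZZZZZZ

The n-th term is 2n+2 D's then 3n H's then 2n+1 F's then 2n Z's (n = 1, 2, …).
For the next term, n = 5, so the run lengths are 12, 15, 11, 10.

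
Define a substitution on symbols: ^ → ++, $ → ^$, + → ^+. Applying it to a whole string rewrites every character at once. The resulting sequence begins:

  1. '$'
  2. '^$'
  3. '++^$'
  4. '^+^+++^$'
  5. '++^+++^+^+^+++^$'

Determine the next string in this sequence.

Rewriting the 16 symbols of ++^+++^+^+^+++^$ one by one yields ^+ ^+ ++ ^+ ^+ ^+ ++ ^+ ++ ^+ ++ ^+ ^+ ^+ ++ ^$; concatenated:

^+^+++^+^+^+++^+++^+++^+^+^+++^$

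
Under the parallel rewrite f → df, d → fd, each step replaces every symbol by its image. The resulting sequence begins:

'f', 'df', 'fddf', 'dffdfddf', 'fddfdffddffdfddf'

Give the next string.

dffdfddffddfdffdfddfdffddffdfddf

φ(fddfdffddffdfddf) expands symbol-by-symbol to df fd fd df fd df df fd fd df df fd df fd fd df; joining the 16 pieces gives the next term.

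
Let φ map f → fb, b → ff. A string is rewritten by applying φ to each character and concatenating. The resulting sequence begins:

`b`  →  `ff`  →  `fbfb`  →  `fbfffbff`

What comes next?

Apply φ to fbfffbff symbol by symbol: f→fb, b→ff, f→fb, f→fb, f→fb, b→ff, f→fb, f→fb; joined: fb ff fb fb fb ff fb fb.

fbfffbfbfbfffbfb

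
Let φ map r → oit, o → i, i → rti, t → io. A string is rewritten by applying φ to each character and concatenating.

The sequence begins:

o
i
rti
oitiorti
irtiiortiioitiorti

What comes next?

Replace each of the 18 characters of irtiiortiioitiorti in place — rti oit io rti rti i oit io rti rti i rti io rti i oit io rti — and concatenate.

rtioitiortirtiioitiortirtiirtiiortiioitiorti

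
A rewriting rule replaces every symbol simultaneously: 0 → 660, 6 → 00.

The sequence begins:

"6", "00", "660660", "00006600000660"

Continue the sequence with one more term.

66066066066000006606606606606600000660

φ(00006600000660) expands symbol-by-symbol to 660 660 660 660 00 00 660 660 660 660 660 00 00 660; joining the 14 pieces gives the next term.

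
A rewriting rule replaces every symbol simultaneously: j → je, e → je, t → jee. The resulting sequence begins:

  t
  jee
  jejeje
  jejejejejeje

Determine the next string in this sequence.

Rewriting each symbol of jejejejejeje: j→je, e→je, j→je, e→je, j→je, e→je, j→je, e→je, j→je, e→je, j→je, e→je, which concatenates to je je je je je je je je je je je je.

jejejejejejejejejejejeje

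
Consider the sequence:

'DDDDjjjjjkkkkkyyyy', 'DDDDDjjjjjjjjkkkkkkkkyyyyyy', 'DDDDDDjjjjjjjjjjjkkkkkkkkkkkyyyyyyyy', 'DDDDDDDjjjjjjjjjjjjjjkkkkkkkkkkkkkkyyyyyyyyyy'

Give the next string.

DDDDDDDDjjjjjjjjjjjjjjjjjkkkkkkkkkkkkkkkkkyyyyyyyyyyyy

Each string has the form D^{n+2} j^{3n-1} k^{3n-1} y^{2n}, where the shown terms are n = 2, 3, 4, 5.
At n = 6 the blocks have lengths 8, 17, 17, 12.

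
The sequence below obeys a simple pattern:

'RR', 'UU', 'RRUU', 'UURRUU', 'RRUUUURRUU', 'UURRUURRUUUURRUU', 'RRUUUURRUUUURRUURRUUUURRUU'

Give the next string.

UURRUURRUUUURRUURRUUUURRUUUURRUURRUUUURRUU

From term 3 onward, concatenate the second-to-last term with the last: RR·UU = RRUU, UU·RRUU = UURRUU, …
Continuing: UURRUURRUUUURRUU · RRUUUURRUUUURRUURRUUUURRUU gives term 8.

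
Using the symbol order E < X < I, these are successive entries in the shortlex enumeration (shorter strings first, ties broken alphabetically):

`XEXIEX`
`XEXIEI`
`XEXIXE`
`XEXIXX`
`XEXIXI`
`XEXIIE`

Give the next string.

XEXIIX

Find the rightmost character of XEXIIE below I, bump it to the next letter, and reset everything to its right to E.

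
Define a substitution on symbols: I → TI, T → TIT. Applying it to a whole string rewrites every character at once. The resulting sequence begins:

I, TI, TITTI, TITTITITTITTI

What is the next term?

Replace each of the 13 characters of TITTITITTITTI in place — TIT TI TIT TIT TI TIT TI TIT TIT TI TIT TIT TI — and concatenate.

TITTITITTITTITITTITITTITTITITTITTI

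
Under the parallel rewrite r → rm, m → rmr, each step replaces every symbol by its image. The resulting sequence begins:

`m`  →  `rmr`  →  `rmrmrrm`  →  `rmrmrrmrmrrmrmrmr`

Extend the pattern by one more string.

Applying the rule to each of the 17 symbols of rmrmrrmrmrrmrmrmr gives the pieces rm rmr rm rmr rm rm rmr rm rmr rm rm rmr rm rmr rm rmr rm, which concatenate to the answer.

rmrmrrmrmrrmrmrmrrmrmrrmrmrmrrmrmrrmrmrrm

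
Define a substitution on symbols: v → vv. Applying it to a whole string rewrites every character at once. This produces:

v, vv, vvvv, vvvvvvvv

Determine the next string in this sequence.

Rewriting each symbol of vvvvvvvv: v→vv, v→vv, v→vv, v→vv, v→vv, v→vv, v→vv, v→vv, which concatenates to vv vv vv vv vv vv vv vv.

vvvvvvvvvvvvvvvv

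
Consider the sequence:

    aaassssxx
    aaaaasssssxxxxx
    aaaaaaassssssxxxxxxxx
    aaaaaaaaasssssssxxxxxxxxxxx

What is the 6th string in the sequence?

Each string has the form a^{2n+1} s^{n+3} x^{3n-1} (n = 1, 2, …).
For term 6, n = 6, so the run lengths are 13, 9, 17.

aaaaaaaaaaaaasssssssssxxxxxxxxxxxxxxxxx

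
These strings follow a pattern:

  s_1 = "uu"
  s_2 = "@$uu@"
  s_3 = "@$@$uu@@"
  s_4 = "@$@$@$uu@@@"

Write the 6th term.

@$@$@$@$@$uu@@@@@

s(k+1) = @$·s(k)·@, so each term gains @$ as a prefix and @ as a suffix.
From @$@$@$uu@@@, 2 further steps: @$@$@$uu@@@ → @$@$@$@$uu@@@@ → (answer).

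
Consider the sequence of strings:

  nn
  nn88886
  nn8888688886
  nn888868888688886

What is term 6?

nn8888688886888868888688886

Each term is the previous one with 88886 appended.
From nn888868888688886, 2 further steps: nn888868888688886 → nn88886888868888688886 → (answer).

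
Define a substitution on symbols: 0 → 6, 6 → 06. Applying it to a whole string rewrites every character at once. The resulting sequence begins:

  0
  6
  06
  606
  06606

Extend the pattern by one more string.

60606606

Expanding 06606: 0→6, 6→06, 6→06, 0→6, 6→06. Concatenated: 6 06 06 6 06.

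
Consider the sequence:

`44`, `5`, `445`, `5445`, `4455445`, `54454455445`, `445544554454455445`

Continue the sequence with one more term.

54454455445445544554454455445

This is a Fibonacci-style word recurrence s(k) = s(k−2)·s(k−1): e.g. 44·5 = 445.
The next term joins 54454455445 and 445544554454455445.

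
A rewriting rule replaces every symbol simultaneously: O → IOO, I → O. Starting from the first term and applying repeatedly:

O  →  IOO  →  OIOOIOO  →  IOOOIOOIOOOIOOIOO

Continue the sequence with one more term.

OIOOIOOIOOOIOOIOOOIOOIOOIOOOIOOIOOOIOOIOO

Applying the rule to each of the 17 symbols of IOOOIOOIOOOIOOIOO gives the pieces O IOO IOO IOO O IOO IOO O IOO IOO IOO O IOO IOO O IOO IOO, which concatenate to the answer.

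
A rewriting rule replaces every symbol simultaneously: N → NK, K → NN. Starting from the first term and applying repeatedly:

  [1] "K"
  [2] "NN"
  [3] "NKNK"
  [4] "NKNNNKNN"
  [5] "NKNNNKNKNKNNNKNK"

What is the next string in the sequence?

Replace each of the 16 characters of NKNNNKNKNKNNNKNK in place — NK NN NK NK NK NN NK NN NK NN NK NK NK NN NK NN — and concatenate.

NKNNNKNKNKNNNKNNNKNNNKNKNKNNNKNN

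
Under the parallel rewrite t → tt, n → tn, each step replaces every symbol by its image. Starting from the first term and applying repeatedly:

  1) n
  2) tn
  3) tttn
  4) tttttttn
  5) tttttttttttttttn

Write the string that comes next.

φ(tttttttttttttttn) expands symbol-by-symbol to tt tt tt tt tt tt tt tt tt tt tt tt tt tt tt tn; joining the 16 pieces gives the next term.

tttttttttttttttttttttttttttttttn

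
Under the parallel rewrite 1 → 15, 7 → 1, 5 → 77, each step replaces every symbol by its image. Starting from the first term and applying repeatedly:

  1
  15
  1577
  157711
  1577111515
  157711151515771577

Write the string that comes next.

Rewriting the 18 symbols of 157711151515771577 one by one yields 15 77 1 1 15 15 15 77 15 77 15 77 1 1 15 77 1 1; concatenated:

157711151515771577157711157711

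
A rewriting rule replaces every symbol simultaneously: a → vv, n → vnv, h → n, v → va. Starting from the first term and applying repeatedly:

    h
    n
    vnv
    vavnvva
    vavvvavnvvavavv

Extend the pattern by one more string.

vavvvavavavvvavnvvavavvvavvvava

φ(vavvvavnvvavavv) expands symbol-by-symbol to va vv va va va vv va vnv va va vv va vv va va; joining the 15 pieces gives the next term.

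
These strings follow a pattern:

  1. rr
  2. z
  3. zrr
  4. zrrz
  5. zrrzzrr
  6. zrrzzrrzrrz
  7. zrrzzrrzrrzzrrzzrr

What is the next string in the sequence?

From term 3 onward, concatenate the last term with the second-to-last: z·rr = zrr, zrr·z = zrrz, …
Continuing: zrrzzrrzrrzzrrzzrr · zrrzzrrzrrz gives term 8.

zrrzzrrzrrzzrrzzrrzrrzzrrzrrz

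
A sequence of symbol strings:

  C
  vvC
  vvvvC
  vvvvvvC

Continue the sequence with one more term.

vvvvvvvvC

The strings grow by a fixed prefix vv each time.
One more step from vvvvvvC gives the answer.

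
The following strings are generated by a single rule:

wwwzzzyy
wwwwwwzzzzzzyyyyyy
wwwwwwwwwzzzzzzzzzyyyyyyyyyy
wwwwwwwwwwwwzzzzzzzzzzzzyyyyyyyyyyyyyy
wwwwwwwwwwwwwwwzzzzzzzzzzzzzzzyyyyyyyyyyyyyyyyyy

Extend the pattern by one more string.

Each string has the form w^{3n} z^{3n} y^{4n-2} (n = 1, 2, …).
Setting n = 6 gives 18, 18, 22 characters in each block.

wwwwwwwwwwwwwwwwwwzzzzzzzzzzzzzzzzzzyyyyyyyyyyyyyyyyyyyyyy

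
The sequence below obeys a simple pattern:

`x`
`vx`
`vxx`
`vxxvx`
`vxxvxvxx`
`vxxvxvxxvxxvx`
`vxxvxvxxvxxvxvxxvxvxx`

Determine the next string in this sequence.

Each term (from the third on) is the previous term followed by the one before it: term 3 = vx·x = vxx.
Continuing: vxxvxvxxvxxvxvxxvxvxx · vxxvxvxxvxxvx gives term 8.

vxxvxvxxvxxvxvxxvxvxxvxxvxvxxvxxvx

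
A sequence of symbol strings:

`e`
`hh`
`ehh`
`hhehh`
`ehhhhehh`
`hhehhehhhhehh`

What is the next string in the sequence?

This is a Fibonacci-style word recurrence s(k) = s(k−2)·s(k−1): e.g. e·hh = ehh.
So term 7 is ehhhhehh·hhehhehhhhehh.

ehhhhehhhhehhehhhhehh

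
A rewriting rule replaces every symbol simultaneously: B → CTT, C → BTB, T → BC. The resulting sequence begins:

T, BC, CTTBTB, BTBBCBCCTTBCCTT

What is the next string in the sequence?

φ(BTBBCBCCTTBCCTT) expands symbol-by-symbol to CTT BC CTT CTT BTB CTT BTB BTB BC BC CTT BTB BTB BC BC; joining the 15 pieces gives the next term.

CTTBCCTTCTTBTBCTTBTBBTBBCBCCTTBTBBTBBCBC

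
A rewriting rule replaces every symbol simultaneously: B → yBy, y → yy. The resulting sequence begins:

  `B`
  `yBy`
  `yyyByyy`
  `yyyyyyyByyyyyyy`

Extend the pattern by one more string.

Applying the rule to each of the 15 symbols of yyyyyyyByyyyyyy gives the pieces yy yy yy yy yy yy yy yBy yy yy yy yy yy yy yy, which concatenate to the answer.

yyyyyyyyyyyyyyyByyyyyyyyyyyyyyy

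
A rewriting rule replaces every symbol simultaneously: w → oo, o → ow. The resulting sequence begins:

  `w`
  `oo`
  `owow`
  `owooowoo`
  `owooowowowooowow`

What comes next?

owooowowowooowooowooowowowooowoo

φ(owooowowowooowow) expands symbol-by-symbol to ow oo ow ow ow oo ow oo ow oo ow ow ow oo ow oo; joining the 16 pieces gives the next term.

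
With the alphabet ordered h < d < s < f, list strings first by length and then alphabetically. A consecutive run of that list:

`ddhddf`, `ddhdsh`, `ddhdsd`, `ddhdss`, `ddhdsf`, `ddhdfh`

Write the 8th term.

ddhdfs

Stepping forward 2 times from ddhdfh: ddhdfh → ddhdfd, then the target.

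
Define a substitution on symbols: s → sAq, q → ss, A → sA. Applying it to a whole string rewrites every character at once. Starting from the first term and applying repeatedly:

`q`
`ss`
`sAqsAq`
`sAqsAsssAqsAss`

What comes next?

sAqsAsssAqsAsAqsAqsAqsAsssAqsAsAqsAq

Applying the rule to each of the 14 symbols of sAqsAsssAqsAss gives the pieces sAq sA ss sAq sA sAq sAq sAq sA ss sAq sA sAq sAq, which concatenate to the answer.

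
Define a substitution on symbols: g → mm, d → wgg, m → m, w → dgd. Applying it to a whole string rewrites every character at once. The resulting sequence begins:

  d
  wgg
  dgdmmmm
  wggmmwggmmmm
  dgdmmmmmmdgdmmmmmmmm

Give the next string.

wggmmwggmmmmmmwggmmwggmmmmmmmm

Replace each of the 20 characters of dgdmmmmmmdgdmmmmmmmm in place — wgg mm wgg m m m m m m wgg mm wgg m m m m m m m m — and concatenate.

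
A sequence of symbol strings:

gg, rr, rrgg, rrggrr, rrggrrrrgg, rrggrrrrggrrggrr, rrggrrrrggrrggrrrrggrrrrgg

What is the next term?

Each term (from the third on) is the previous term followed by the one before it: term 3 = rr·gg = rrgg.
So term 8 is rrggrrrrggrrggrrrrggrrrrgg·rrggrrrrggrrggrr.

rrggrrrrggrrggrrrrggrrrrggrrggrrrrggrrggrr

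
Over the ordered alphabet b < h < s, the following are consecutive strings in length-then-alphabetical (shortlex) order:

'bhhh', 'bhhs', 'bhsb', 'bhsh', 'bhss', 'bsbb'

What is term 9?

Advancing 3 positions from bsbb through bsbb → bsbh → bsbs reaches term 9.

bshb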